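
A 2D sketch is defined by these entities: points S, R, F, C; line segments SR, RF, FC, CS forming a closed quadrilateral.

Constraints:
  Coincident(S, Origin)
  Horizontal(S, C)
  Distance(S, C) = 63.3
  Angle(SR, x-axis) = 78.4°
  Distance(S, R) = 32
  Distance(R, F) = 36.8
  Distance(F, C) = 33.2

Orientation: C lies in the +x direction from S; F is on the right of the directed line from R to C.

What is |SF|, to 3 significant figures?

30.4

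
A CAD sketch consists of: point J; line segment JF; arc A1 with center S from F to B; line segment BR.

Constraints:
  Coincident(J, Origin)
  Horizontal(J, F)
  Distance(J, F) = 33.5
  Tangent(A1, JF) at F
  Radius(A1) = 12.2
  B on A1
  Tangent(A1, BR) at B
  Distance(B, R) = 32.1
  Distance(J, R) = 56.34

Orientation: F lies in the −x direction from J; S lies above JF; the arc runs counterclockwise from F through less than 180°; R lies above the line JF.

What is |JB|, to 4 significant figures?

27.10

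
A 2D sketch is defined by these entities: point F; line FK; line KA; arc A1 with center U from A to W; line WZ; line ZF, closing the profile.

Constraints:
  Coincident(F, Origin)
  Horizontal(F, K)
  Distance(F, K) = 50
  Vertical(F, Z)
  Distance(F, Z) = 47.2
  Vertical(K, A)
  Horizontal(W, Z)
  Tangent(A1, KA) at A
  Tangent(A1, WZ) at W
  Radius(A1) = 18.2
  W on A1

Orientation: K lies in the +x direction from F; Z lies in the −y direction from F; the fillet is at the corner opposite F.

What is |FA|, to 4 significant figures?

57.80

F is at the origin; F and K share the same y with |FK| = 50.0 and K on the +x side, so K = (50.00, 0.000). F and Z share the same x with |FZ| = 47.2 and Z on the −y side, so Z = (0.000, -47.20). The virtual corner opposite F is at (50.00, -47.20). Since A1 is tangent to KA there, UA ⟂ KA and A1 meets WZ tangentially, so UW is at right angles to WZ, with radius 18.2, so the center U sits 18.2 in from both sides at U = (31.80, -29.00). That places the tangent points at A = (50.00, -29.00) on KA and W = (31.80, -47.20) on WZ. Then |FA| = |A − F| = 57.80.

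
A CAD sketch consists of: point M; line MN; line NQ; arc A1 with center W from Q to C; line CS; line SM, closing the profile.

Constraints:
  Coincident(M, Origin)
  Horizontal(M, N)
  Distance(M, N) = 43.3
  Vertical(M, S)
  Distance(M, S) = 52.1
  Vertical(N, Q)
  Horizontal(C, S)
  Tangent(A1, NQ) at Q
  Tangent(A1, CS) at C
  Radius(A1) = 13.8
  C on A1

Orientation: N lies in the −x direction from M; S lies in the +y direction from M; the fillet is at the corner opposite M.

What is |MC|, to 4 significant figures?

59.87

M is at the origin; MN is horizontal with |MN| = 43.3 and N on the −x side, so N = (-43.30, 0.000). MS is vertical with |MS| = 52.1 and S on the +y side, so S = (0.000, 52.10). The virtual corner opposite M is at (-43.30, 52.10). The tangent condition forces WQ to be normal to NQ and tangency of A1 to CS means the radius WC is perpendicular to CS, with radius 13.8, so the center W sits 13.8 in from both sides at W = (-29.50, 38.30). That places the tangent points at Q = (-43.30, 38.30) on NQ and C = (-29.50, 52.10) on CS. Then |MC| = |C − M| = 59.87.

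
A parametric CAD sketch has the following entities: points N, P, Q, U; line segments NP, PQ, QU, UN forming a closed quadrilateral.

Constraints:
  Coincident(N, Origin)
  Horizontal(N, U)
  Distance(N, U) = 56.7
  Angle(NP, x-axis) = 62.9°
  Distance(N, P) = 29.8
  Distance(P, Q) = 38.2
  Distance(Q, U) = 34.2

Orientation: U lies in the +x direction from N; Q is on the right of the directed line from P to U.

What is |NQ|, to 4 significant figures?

26.13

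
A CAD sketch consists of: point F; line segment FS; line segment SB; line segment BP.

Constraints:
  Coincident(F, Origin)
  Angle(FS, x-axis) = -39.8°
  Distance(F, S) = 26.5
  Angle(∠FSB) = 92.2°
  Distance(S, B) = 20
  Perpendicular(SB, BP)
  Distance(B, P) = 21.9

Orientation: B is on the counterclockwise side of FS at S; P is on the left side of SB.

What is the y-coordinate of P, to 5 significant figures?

12.554

F is at the origin; FS runs at -39.8° with length 26.5, so S = 26.5·(cos -39.8°, sin -39.8°) = (20.360, -16.963). ∠FSB = 92.2°, so SB runs at -39.8° + (180° − 92.2°) = 48.000° from the x-axis; with |SB| = 20.0, B = S + 20.0·(cos 48.000°, sin 48.000°) = (33.742, -2.1000). The perpendicularity gives BP at right angles to SB; with |BP| = 21.9 on the left of SB, P = B + 21.9·(-0.74314, 0.66913) = (17.467, 12.554). So P.y = 12.554.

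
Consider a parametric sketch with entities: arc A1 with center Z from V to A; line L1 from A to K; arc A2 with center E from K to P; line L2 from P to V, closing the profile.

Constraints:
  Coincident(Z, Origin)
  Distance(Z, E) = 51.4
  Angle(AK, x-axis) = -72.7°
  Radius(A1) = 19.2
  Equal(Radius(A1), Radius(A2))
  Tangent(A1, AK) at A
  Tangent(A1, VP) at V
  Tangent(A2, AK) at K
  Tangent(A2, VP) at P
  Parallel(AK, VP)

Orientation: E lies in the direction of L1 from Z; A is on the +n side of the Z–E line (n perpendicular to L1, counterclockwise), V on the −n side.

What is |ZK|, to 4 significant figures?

54.87

Tangency of A1 to both parallel lines with radius 19.2 puts A and V at Z ± 19.2·n: A = (18.33, 5.710), V = (-18.33, -5.710). Equal radii place K and P the same way about E: K = E + 19.2·n = (33.62, -43.37), P = E − 19.2·n = (-3.046, -54.78). Then |ZK| = |K − Z| = 54.87.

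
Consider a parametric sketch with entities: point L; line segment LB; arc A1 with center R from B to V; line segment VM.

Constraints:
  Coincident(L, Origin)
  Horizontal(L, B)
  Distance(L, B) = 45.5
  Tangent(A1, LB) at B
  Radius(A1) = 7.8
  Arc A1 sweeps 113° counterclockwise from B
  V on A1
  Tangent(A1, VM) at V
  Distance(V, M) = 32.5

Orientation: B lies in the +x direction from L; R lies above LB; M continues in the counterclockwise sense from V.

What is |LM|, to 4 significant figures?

57.10

L is at the origin; LB is horizontal with |LB| = 45.5 and B on the +x side, so B = (45.50, 0.000). Tangency of A1 to LB means the radius RB is perpendicular to LB, so R = B + (0, 7.8) = (45.50, 7.800). On A1, B sits at bearing -90° from R; a 113° counterclockwise sweep puts V at bearing 23°, so V = R + 7.8·(cos 23°, sin 23°) = (52.68, 10.85). Tangency of A1 to VM means the radius RV is perpendicular to VM, so VM runs along (−sin 23°, cos 23°); with |VM| = 32.5, M = (39.98, 40.76). Then |LM| = |M − L| = 57.10.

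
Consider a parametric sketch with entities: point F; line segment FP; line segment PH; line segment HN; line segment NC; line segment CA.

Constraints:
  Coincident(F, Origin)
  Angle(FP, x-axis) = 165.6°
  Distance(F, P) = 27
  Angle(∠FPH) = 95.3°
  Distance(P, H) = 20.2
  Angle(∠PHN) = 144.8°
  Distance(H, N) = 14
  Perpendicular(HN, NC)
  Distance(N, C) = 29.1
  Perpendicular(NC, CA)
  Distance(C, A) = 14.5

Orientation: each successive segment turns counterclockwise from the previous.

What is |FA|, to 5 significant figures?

6.4724

HN is perpendicular to NC, so NC runs at 15.500°; with |NC| = 29.1, C = (-1.1781, -18.017). NC is perpendicular to CA, so CA runs at 105.50°; with |CA| = 14.5, A = (-5.0530, -4.0446). Then |FA| = |A − F| = 6.4724.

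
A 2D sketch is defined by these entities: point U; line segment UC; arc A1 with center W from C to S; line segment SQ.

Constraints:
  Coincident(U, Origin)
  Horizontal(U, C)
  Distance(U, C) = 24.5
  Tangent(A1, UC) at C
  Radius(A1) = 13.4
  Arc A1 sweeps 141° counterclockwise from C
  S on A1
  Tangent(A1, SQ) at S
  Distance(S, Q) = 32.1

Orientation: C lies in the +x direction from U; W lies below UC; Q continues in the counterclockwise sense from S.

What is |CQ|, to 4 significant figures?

47.01

U is at the origin; U and C share the same y with |UC| = 24.5 and C on the +x side, so C = (24.50, 0.000). Since A1 is tangent to UC there, WC ⟂ UC, so W = C + (0, -13.4) = (24.50, -13.40). On A1, C sits at bearing 90° from W; a 141° counterclockwise sweep puts S at bearing 231°, so S = W + 13.4·(cos 231°, sin 231°) = (16.07, -23.81). The tangent condition forces WS to be normal to SQ, so SQ runs along (−sin 231°, cos 231°); with |SQ| = 32.1, Q = (41.01, -44.01). Then |CQ| = |Q − C| = 47.01.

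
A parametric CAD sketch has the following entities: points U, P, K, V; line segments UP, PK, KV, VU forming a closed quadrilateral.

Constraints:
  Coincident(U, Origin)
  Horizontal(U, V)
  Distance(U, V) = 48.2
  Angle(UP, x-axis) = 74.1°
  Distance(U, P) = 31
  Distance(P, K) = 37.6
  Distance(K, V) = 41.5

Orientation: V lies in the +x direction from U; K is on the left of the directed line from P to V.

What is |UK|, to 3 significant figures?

60.6

Checks: |PK| = 37.60 ✓; |KV| = 41.50 ✓.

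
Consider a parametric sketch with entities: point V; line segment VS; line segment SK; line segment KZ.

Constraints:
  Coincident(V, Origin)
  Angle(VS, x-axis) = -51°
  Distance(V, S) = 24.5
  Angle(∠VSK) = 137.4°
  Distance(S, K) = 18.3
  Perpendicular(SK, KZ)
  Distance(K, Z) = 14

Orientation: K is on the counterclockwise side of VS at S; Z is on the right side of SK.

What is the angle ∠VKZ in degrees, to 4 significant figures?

114.5°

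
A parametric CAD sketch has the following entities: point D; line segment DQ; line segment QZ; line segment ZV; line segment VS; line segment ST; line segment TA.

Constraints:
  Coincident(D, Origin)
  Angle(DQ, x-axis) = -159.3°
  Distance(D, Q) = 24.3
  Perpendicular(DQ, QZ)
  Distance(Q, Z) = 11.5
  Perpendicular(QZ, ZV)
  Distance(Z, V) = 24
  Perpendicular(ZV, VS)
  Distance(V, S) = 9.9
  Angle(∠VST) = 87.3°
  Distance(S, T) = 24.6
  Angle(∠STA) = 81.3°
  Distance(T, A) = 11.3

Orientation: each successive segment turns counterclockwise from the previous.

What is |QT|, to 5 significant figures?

2.8176

D is at the origin; DQ runs at -159.3° with length 24.3, so Q = (-22.731, -8.5894). The perpendicularity gives QZ at right angles to DQ, so QZ runs at -69.300°; with |QZ| = 11.5, Z = (-18.666, -19.347). QZ ⟂ ZV, so ZV runs at 20.700°; with |ZV| = 24.0, V = (3.7843, -10.864). ZV is perpendicular to VS, so VS runs at 110.70°; with |VS| = 9.9, S = (0.28493, -1.6028). ∠VST = 87.3° gives ST at -156.60° from the x-axis; with |ST| = 24.6, T = (-22.292, -11.373). Then |QT| = |T − Q| = 2.8176.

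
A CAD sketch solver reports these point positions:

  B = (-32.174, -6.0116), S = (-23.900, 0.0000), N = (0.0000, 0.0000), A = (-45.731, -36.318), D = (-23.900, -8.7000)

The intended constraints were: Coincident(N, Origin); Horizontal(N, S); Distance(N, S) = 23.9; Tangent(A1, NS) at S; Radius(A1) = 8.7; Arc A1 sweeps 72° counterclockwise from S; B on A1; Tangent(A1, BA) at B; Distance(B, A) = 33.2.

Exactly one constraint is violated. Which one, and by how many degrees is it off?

Tangent(A1, BA) at B — off by 6.10°.

N = (0.00, 0.00) ✓; N.y = 0.00, S.y = 0.00 ✓; |NS| = 23.90 ✓; ∠(DS, SN) = 90.00° ✓; |DS| = 8.700 ✓; bearing(D→B) − bearing(D→S) = 72.00° ✓; |DB| = 8.700 ✓; ∠(DB, BA) = 96.10° ✗; |BA| = 33.20 ✓.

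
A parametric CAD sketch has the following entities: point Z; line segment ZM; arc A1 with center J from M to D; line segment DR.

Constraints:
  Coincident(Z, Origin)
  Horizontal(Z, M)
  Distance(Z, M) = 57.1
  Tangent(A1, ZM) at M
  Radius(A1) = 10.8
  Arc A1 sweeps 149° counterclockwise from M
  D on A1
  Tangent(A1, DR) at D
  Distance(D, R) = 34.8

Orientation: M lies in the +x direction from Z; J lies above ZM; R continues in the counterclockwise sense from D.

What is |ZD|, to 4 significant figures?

65.79

Z is at the origin; ZM is horizontal with |ZM| = 57.1 and M on the +x side, so M = (57.10, 0.000). A1 meets ZM tangentially, so JM is at right angles to ZM, so J = M + (0, 10.8) = (57.10, 10.80). On A1, M sits at bearing -90° from J; a 149° counterclockwise sweep puts D at bearing 59°, so D = J + 10.8·(cos 59°, sin 59°) = (62.66, 20.06). Then |ZD| = |D − Z| = 65.79.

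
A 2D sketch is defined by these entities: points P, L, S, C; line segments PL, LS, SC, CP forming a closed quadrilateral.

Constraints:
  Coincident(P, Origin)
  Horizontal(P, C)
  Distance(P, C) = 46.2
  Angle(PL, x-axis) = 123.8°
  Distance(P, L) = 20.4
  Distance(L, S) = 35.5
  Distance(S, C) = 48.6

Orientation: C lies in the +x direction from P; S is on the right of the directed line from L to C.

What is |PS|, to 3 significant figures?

16.5

Checks: |LS| = 35.50 ✓; |SC| = 48.60 ✓.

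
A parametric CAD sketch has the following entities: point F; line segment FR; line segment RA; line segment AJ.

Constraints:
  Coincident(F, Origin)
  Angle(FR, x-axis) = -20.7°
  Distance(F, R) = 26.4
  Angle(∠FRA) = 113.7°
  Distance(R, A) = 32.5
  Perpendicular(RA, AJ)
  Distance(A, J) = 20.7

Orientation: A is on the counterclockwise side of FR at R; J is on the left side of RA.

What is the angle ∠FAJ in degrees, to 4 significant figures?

60.72°

F is at the origin; FR runs at -20.7° with length 26.4, so R = 26.4·(cos -20.7°, sin -20.7°) = (24.70, -9.332). ∠FRA = 113.7°, so RA runs at -20.7° + (180° − 113.7°) = 45.60° from the x-axis; with |RA| = 32.5, A = R + 32.5·(cos 45.60°, sin 45.60°) = (47.43, 13.89). The perpendicularity gives AJ at right angles to RA; with |AJ| = 20.7 on the left of RA, J = A + 20.7·(-0.7145, 0.6997) = (32.65, 28.37). Then cos ∠FAJ = AF·AJ / (|AF||AJ|), giving 60.72°.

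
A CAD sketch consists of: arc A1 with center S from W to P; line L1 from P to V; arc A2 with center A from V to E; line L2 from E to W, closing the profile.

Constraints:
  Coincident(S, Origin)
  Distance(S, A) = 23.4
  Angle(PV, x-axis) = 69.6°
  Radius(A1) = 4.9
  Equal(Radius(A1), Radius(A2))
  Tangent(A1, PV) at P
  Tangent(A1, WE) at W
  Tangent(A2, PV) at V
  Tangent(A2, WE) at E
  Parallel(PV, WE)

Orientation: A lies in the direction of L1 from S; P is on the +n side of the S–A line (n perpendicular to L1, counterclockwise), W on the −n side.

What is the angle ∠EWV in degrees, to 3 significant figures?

22.7°

The slot axis is L1's direction at 69.6°, so u = (cos 69.6°, sin 69.6°) = (0.349, 0.937) and n = (−sin 69.6°, cos 69.6°) = (-0.937, 0.349). S is at the origin and A lies 23.4 along u from S, so A = 23.4·u = (8.16, 21.9). Tangency of A1 to both parallel lines with radius 4.9 puts P and W at S ± 4.9·n: P = (-4.59, 1.71), W = (4.59, -1.71). Equal radii place V and E the same way about A: V = A + 4.9·n = (3.56, 23.6), E = A − 4.9·n = (12.7, 20.2). Then cos ∠EWV = WE·WV / (|WE||WV|), giving 22.7°.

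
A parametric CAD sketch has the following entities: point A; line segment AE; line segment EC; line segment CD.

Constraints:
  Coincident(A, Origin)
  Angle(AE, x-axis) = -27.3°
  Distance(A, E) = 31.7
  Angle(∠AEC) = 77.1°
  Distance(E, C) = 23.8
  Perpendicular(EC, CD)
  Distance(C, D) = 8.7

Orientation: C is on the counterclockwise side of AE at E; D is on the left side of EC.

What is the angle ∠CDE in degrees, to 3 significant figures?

69.9°

A is at the origin; AE runs at -27.3° with length 31.7, so E = 31.7·(cos -27.3°, sin -27.3°) = (28.2, -14.5). ∠AEC = 77.1°, so EC runs at -27.3° + (180° − 77.1°) = 75.6° from the x-axis; with |EC| = 23.8, C = E + 23.8·(cos 75.6°, sin 75.6°) = (34.1, 8.51). EC ⟂ CD; with |CD| = 8.7 on the left of EC, D = C + 8.7·(-0.969, 0.249) = (25.7, 10.7). Then cos ∠CDE = DC·DE / (|DC||DE|), giving 69.9°.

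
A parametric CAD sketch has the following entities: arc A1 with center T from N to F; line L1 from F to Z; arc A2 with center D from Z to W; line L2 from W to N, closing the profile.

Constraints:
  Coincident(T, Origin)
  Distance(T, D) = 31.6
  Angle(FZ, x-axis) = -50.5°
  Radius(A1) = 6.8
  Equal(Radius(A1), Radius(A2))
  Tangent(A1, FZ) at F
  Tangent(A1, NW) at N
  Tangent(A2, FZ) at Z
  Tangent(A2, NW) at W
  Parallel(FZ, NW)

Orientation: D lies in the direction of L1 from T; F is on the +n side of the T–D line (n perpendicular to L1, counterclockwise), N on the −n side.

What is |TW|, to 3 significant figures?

32.3

The slot axis is L1's direction at -50.5°, so u = (cos -50.5°, sin -50.5°) = (0.636, -0.772) and n = (−sin -50.5°, cos -50.5°) = (0.772, 0.636). T is at the origin and D lies 31.6 along u from T, so D = 31.6·u = (20.1, -24.4). Tangency of A1 to both parallel lines with radius 6.8 puts F and N at T ± 6.8·n: F = (5.25, 4.33), N = (-5.25, -4.33). Equal radii place Z and W the same way about D: Z = D + 6.8·n = (25.3, -20.1), W = D − 6.8·n = (14.9, -28.7). Then |TW| = |W − T| = 32.3.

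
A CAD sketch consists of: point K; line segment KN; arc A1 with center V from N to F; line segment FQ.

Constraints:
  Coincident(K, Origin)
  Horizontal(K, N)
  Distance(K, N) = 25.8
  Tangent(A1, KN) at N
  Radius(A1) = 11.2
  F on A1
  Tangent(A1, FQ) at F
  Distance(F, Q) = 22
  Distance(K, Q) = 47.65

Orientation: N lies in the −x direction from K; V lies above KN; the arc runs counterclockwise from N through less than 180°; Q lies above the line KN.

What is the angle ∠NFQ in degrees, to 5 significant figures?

113.85°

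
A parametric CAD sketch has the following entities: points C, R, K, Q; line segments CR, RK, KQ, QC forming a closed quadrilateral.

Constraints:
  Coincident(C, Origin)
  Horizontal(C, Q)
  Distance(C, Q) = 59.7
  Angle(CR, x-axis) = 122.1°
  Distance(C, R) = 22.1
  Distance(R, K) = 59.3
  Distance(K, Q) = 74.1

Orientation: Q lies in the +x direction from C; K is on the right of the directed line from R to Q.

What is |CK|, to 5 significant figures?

39.986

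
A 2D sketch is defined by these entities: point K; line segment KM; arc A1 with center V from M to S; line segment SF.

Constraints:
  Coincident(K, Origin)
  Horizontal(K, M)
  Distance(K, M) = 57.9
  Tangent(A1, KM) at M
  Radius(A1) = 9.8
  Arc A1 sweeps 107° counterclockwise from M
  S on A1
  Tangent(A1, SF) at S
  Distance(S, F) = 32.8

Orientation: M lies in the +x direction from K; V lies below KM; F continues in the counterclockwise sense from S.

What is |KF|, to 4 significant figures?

72.91

K is at the origin; KM is horizontal with |KM| = 57.9 and M on the +x side, so M = (57.90, 0.000). Tangency of A1 to KM means the radius VM is perpendicular to KM, so V = M + (0, -9.8) = (57.90, -9.800). On A1, M sits at bearing 90° from V; a 107° counterclockwise sweep puts S at bearing 197°, so S = V + 9.8·(cos 197°, sin 197°) = (48.53, -12.67). Since A1 is tangent to SF there, VS ⟂ SF, so SF runs along (−sin 197°, cos 197°); with |SF| = 32.8, F = (58.12, -44.03). Then |KF| = |F − K| = 72.91.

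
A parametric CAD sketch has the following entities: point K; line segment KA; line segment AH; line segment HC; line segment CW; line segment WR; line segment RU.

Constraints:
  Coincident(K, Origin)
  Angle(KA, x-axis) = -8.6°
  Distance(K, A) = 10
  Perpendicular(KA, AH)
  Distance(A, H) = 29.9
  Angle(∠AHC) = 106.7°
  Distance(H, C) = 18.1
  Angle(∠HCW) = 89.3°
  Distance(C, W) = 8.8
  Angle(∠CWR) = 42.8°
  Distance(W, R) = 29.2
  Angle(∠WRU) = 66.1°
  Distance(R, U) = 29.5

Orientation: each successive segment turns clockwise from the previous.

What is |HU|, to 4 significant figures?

34.45

K is at the origin; KA runs at -8.6° with length 10.0, so A = (9.888, -1.495). The perpendicularity gives AH at right angles to KA, so AH runs at -98.60°; with |AH| = 29.9, H = (5.416, -31.06). ∠AHC = 106.7° gives HC at -171.9° from the x-axis; with |HC| = 18.1, C = (-12.50, -33.61). ∠HCW = 89.3° gives CW at 97.40° from the x-axis; with |CW| = 8.8, W = (-13.64, -24.88). ∠CWR = 42.8° gives WR at -39.80° from the x-axis; with |WR| = 29.2, R = (8.798, -43.57). ∠WRU = 66.1° gives RU at -153.7° from the x-axis; with |RU| = 29.5, U = (-17.65, -56.64). Then |HU| = |U − H| = 34.45.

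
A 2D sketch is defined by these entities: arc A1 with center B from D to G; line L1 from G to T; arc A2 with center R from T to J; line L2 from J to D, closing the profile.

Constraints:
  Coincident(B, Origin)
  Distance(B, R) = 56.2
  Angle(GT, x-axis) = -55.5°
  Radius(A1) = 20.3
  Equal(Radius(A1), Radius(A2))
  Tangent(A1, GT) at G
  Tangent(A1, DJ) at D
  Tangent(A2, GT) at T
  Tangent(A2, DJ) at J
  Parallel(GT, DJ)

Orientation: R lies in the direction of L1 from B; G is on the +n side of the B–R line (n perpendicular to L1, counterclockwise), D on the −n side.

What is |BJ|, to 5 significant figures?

59.754

The slot axis is L1's direction at -55.5°, so u = (cos -55.5°, sin -55.5°) = (0.56641, -0.82413) and n = (−sin -55.5°, cos -55.5°) = (0.82413, 0.56641). B is at the origin and R lies 56.2 along u from B, so R = 56.2·u = (31.832, -46.316). Tangency of A1 to both parallel lines with radius 20.3 puts G and D at B ± 20.3·n: G = (16.730, 11.498), D = (-16.730, -11.498). Equal radii place T and J the same way about R: T = R + 20.3·n = (48.562, -34.818), J = R − 20.3·n = (15.102, -57.814). Then |BJ| = |J − B| = 59.754.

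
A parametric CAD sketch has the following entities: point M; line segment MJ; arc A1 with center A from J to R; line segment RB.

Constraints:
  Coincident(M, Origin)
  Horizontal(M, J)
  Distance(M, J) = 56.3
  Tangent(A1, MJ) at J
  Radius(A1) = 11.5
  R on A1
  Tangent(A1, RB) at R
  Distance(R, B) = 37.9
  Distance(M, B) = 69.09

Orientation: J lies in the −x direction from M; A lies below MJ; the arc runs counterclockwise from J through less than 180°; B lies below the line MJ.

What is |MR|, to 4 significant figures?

68.49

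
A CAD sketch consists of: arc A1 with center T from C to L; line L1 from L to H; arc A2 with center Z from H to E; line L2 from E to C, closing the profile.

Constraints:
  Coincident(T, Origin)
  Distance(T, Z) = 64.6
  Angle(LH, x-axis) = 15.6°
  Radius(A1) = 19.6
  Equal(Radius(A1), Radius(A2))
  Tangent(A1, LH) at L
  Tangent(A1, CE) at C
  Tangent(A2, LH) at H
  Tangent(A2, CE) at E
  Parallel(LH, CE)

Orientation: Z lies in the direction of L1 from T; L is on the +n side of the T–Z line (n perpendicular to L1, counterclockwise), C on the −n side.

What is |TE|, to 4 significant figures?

67.51

The slot axis is L1's direction at 15.6°, so u = (cos 15.6°, sin 15.6°) = (0.9632, 0.2689) and n = (−sin 15.6°, cos 15.6°) = (-0.2689, 0.9632). T is at the origin and Z lies 64.6 along u from T, so Z = 64.6·u = (62.22, 17.37). Tangency of A1 to both parallel lines with radius 19.6 puts L and C at T ± 19.6·n: L = (-5.271, 18.88), C = (5.271, -18.88). Equal radii place H and E the same way about Z: H = Z + 19.6·n = (56.95, 36.25), E = Z − 19.6·n = (67.49, -1.506). Then |TE| = |E − T| = 67.51.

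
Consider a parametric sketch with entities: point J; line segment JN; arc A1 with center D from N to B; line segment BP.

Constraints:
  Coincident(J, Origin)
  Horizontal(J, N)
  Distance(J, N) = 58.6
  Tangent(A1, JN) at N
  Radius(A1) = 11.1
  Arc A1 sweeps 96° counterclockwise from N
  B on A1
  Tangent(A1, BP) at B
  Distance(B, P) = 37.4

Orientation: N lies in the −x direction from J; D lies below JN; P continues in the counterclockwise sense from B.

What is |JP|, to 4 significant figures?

82.26

J is at the origin; JN is horizontal with |JN| = 58.6 and N on the −x side, so N = (-58.60, 0.000). A1 meets JN tangentially, so DN is at right angles to JN, so D = N + (0, -11.1) = (-58.60, -11.10). On A1, N sits at bearing 90° from D; a 96° counterclockwise sweep puts B at bearing 186°, so B = D + 11.1·(cos 186°, sin 186°) = (-69.64, -12.26). The tangent condition forces DB to be normal to BP, so BP runs along (−sin 186°, cos 186°); with |BP| = 37.4, P = (-65.73, -49.46). Then |JP| = |P − J| = 82.26.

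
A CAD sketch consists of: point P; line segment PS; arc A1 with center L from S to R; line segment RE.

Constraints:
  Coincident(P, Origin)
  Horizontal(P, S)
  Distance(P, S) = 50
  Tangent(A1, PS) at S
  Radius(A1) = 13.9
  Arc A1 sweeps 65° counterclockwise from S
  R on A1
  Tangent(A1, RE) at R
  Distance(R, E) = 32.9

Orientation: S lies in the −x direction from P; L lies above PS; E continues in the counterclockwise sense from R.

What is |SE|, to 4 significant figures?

46.20

P is at the origin; PS is horizontal with |PS| = 50.0 and S on the −x side, so S = (-50.00, 0.000). A1 meets PS tangentially, so LS is at right angles to PS, so L = S + (0, 13.9) = (-50.00, 13.90). On A1, S sits at bearing -90° from L; a 65° counterclockwise sweep puts R at bearing -25°, so R = L + 13.9·(cos -25°, sin -25°) = (-37.40, 8.026). The tangent condition forces LR to be normal to RE, so RE runs along (−sin -25°, cos -25°); with |RE| = 32.9, E = (-23.50, 37.84). Then |SE| = |E − S| = 46.20.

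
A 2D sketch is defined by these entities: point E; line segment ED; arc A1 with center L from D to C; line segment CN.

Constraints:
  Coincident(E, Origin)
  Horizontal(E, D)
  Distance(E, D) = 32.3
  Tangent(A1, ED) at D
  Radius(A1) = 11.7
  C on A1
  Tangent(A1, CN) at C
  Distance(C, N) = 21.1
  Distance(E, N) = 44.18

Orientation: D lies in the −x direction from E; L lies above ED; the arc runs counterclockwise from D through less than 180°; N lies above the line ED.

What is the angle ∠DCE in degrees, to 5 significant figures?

91.930°

E is at the origin; E and D share the same y with |ED| = 32.3 and D on the −x side, so D = (-32.300, 0.0000). Tangency of A1 to ED means the radius LD is perpendicular to ED, so L = D + (0, 11.7) = (-32.300, 11.700). Since LC ⟂ CN (tangency), |LN| = √(11.7² + 21.1²) = 24.127 regardless of where C sits on A1. So N lies on both circle(E, 44.18) and circle(L, 24.127); the above-ED intersection is N = (-26.731, 35.175). C is the foot of the tangent from N: C = (-21.035, 14.859).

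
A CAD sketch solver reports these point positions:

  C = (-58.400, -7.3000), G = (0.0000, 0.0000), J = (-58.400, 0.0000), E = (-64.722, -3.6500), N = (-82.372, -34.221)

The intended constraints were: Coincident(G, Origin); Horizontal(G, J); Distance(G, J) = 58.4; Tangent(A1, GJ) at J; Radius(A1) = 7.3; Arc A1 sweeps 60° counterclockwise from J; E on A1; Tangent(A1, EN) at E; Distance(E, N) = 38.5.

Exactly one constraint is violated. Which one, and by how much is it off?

Distance(E, N) = 38.5 — off by 3.20.

G = (0.00, 0.00) ✓; G.y = 0.00, J.y = 0.00 ✓; |GJ| = 58.40 ✓; ∠(CJ, JG) = 90.00° ✓; |CJ| = 7.300 ✓; bearing(C→E) − bearing(C→J) = 60.00° ✓; |CE| = 7.300 ✓; ∠(CE, EN) = 90.00° ✓; |EN| = 35.30 ✗.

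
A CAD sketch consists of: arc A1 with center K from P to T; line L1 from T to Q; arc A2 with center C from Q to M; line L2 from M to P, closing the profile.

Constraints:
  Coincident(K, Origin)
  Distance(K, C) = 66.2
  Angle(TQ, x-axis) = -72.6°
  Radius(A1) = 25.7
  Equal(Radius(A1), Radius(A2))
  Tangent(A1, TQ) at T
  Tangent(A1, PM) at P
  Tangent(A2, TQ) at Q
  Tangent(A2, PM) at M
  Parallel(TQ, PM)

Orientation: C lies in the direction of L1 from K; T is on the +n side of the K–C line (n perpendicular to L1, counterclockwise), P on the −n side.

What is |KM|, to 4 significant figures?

71.01

The slot axis is L1's direction at -72.6°, so u = (cos -72.6°, sin -72.6°) = (0.2990, -0.9542) and n = (−sin -72.6°, cos -72.6°) = (0.9542, 0.2990). K is at the origin and C lies 66.2 along u from K, so C = 66.2·u = (19.80, -63.17). Tangency of A1 to both parallel lines with radius 25.7 puts T and P at K ± 25.7·n: T = (24.52, 7.685), P = (-24.52, -7.685). Equal radii place Q and M the same way about C: Q = C + 25.7·n = (44.32, -55.49), M = C − 25.7·n = (-4.727, -70.86). Then |KM| = |M − K| = 71.01.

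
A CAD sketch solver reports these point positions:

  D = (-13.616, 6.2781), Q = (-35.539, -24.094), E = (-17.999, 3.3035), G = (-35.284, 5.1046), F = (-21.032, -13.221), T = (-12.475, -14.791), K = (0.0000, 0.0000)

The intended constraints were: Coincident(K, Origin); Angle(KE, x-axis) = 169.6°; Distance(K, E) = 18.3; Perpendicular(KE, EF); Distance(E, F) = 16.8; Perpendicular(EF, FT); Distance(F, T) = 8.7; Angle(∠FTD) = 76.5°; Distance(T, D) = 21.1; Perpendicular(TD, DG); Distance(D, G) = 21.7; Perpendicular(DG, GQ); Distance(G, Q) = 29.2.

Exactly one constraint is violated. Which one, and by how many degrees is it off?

Perpendicular(DG, GQ) — off by 3.60°.

K = (0.00, 0.00) ✓; KE at 169.6° ✓; |KE| = 18.30 ✓; ∠(KE, EF) = 90.00° ✓; |EF| = 16.80 ✓; ∠(EF, FT) = 90.00° ✓; |FT| = 8.700 ✓; ∠FTD = 76.50° ✓; |TD| = 21.10 ✓; ∠(TD, DG) = 90.00° ✓; |DG| = 21.70 ✓; ∠(DG, GQ) = 86.40° ✗; |GQ| = 29.20 ✓.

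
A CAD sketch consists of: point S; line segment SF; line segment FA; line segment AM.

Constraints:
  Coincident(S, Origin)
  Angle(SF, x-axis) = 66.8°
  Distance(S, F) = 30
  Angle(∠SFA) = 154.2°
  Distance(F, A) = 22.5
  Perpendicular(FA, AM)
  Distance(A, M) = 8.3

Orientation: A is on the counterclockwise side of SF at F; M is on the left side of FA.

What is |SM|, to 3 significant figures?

49.7

∠SFA = 154.2°, so FA runs at 66.8° + (180° − 154.2°) = 92.6° from the x-axis; with |FA| = 22.5, A = F + 22.5·(cos 92.6°, sin 92.6°) = (10.8, 50.1). FA is perpendicular to AM; with |AM| = 8.3 on the left of FA, M = A + 8.3·(-0.999, -0.0454) = (2.51, 49.7). Then |SM| = |M − S| = 49.7.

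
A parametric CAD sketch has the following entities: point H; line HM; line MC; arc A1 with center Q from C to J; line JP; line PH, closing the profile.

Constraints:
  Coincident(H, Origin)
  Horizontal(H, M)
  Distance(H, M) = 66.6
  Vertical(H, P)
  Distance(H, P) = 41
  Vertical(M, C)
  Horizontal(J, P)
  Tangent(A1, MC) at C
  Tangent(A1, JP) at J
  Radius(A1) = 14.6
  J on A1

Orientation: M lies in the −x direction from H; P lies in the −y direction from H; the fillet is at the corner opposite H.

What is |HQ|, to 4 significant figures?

58.32

H is at the origin; HM is horizontal with |HM| = 66.6 and M on the −x side, so M = (-66.60, 0.000). HP is vertical with |HP| = 41.0 and P on the −y side, so P = (0.000, -41.00). The virtual corner opposite H is at (-66.60, -41.00). Since A1 is tangent to MC there, QC ⟂ MC and since A1 is tangent to JP there, QJ ⟂ JP, with radius 14.6, so the center Q sits 14.6 in from both sides at Q = (-52.00, -26.40). Then |HQ| = |Q − H| = 58.32.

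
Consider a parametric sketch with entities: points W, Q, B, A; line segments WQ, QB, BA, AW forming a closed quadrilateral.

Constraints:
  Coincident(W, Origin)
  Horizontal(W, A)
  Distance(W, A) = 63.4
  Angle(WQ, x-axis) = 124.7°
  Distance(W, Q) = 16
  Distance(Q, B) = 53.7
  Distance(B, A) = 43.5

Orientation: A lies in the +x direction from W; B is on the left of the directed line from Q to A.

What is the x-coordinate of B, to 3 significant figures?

39.4

Checks: |QB| = 53.70 ✓; |BA| = 43.50 ✓.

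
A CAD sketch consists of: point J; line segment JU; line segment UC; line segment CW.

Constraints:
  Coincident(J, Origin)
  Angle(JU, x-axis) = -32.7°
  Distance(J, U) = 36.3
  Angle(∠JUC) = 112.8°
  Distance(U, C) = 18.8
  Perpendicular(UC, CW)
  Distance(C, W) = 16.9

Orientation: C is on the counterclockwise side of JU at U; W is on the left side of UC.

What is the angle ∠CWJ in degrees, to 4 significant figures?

116.7°

J is at the origin; JU runs at -32.7° with length 36.3, so U = 36.3·(cos -32.7°, sin -32.7°) = (30.55, -19.61). ∠JUC = 112.8°, so UC runs at -32.7° + (180° − 112.8°) = 34.50° from the x-axis; with |UC| = 18.8, C = U + 18.8·(cos 34.50°, sin 34.50°) = (46.04, -8.962). UC ⟂ CW; with |CW| = 16.9 on the left of UC, W = C + 16.9·(-0.5664, 0.8241) = (36.47, 4.965). Then cos ∠CWJ = WC·WJ / (|WC||WJ|), giving 116.7°.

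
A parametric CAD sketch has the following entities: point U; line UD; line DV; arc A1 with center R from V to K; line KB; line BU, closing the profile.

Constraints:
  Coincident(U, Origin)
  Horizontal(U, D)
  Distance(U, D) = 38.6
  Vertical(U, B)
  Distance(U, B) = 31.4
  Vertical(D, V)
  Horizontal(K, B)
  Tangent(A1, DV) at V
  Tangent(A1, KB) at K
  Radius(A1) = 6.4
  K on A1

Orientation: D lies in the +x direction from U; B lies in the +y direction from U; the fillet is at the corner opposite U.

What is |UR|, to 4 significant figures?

40.77

U is at the origin; U and D share the same y with |UD| = 38.6 and D on the +x side, so D = (38.60, 0.000). UB is vertical with |UB| = 31.4 and B on the +y side, so B = (0.000, 31.40). The virtual corner opposite U is at (38.60, 31.40). A1 meets DV tangentially, so RV is at right angles to DV and since A1 is tangent to KB there, RK ⟂ KB, with radius 6.4, so the center R sits 6.4 in from both sides at R = (32.20, 25.00). Then |UR| = |R − U| = 40.77.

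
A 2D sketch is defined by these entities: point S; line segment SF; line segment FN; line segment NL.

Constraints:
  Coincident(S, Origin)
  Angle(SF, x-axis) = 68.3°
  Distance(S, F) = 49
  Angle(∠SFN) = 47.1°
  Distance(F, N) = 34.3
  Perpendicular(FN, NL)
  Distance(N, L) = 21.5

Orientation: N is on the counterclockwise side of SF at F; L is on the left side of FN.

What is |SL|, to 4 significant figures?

14.43

S is at the origin; SF runs at 68.3° with length 49.0, so F = 49.0·(cos 68.3°, sin 68.3°) = (18.12, 45.53). ∠SFN = 47.1°, so FN runs at 68.3° + (180° − 47.1°) = 201.2° from the x-axis; with |FN| = 34.3, N = F + 34.3·(cos 201.2°, sin 201.2°) = (-13.86, 33.12). The perpendicularity gives NL at right angles to FN; with |NL| = 21.5 on the left of FN, L = N + 21.5·(0.3616, -0.9323) = (-6.086, 13.08). Then |SL| = |L − S| = 14.43.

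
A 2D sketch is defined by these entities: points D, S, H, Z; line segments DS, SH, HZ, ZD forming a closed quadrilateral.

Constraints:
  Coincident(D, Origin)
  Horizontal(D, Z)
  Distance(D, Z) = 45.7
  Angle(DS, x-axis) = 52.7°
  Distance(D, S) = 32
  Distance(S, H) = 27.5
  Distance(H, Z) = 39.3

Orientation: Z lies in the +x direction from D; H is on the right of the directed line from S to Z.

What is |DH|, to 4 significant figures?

6.531

Checks: D.y = 0.00, Z.y = 0.00 ✓; |SH| = 27.50 ✓; |HZ| = 39.30 ✓.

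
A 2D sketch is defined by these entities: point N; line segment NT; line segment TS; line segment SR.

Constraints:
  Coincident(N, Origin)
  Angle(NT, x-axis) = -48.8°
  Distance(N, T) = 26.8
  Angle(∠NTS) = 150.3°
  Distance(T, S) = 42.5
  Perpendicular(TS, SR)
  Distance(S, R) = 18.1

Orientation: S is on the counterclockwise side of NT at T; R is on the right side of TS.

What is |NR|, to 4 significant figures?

72.88

∠NTS = 150.3°, so TS runs at -48.8° + (180° − 150.3°) = -19.10° from the x-axis; with |TS| = 42.5, S = T + 42.5·(cos -19.10°, sin -19.10°) = (57.81, -34.07). TS ⟂ SR; with |SR| = 18.1 on the right of TS, R = S + 18.1·(-0.3272, -0.9449) = (51.89, -51.18). Then |NR| = |R − N| = 72.88.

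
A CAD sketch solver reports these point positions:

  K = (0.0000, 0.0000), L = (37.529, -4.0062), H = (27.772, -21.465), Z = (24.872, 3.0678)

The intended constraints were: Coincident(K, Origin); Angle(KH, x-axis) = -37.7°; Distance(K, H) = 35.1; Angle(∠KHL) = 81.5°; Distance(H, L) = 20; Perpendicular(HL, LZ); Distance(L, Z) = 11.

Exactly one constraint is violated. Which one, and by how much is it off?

Distance(L, Z) = 11 — off by 3.50.

K = (0.00, 0.00) ✓; KH at -37.70° ✓; |KH| = 35.10 ✓; ∠KHL = 81.50° ✓; |HL| = 20.00 ✓; ∠(HL, LZ) = 90.00° ✓; |LZ| = 14.50 ✗.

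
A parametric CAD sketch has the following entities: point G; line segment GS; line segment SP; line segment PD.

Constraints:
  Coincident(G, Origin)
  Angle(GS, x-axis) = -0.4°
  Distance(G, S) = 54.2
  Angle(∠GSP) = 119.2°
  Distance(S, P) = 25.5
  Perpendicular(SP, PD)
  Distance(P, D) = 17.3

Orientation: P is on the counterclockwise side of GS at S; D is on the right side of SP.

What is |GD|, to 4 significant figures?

82.90

G is at the origin; GS runs at -0.4° with length 54.2, so S = 54.2·(cos -0.4°, sin -0.4°) = (54.20, -0.3784). ∠GSP = 119.2°, so SP runs at -0.4° + (180° − 119.2°) = 60.40° from the x-axis; with |SP| = 25.5, P = S + 25.5·(cos 60.40°, sin 60.40°) = (66.79, 21.79). The perpendicularity gives PD at right angles to SP; with |PD| = 17.3 on the right of SP, D = P + 17.3·(0.8695, -0.4939) = (81.84, 13.25). Then |GD| = |D − G| = 82.90.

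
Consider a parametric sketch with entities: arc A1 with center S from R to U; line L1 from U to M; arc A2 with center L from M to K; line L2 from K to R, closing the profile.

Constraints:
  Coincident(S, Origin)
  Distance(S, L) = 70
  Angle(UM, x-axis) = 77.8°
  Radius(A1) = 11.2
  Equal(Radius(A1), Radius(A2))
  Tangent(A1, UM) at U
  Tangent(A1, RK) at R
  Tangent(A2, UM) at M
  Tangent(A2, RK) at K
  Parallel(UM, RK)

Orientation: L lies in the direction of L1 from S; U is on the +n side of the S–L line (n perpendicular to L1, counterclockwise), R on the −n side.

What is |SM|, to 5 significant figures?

70.890

The slot axis is L1's direction at 77.8°, so u = (cos 77.8°, sin 77.8°) = (0.21132, 0.97742) and n = (−sin 77.8°, cos 77.8°) = (-0.97742, 0.21132). S is at the origin and L lies 70.0 along u from S, so L = 70.0·u = (14.793, 68.419). Tangency of A1 to both parallel lines with radius 11.2 puts U and R at S ± 11.2·n: U = (-10.947, 2.3668), R = (10.947, -2.3668). Equal radii place M and K the same way about L: M = L + 11.2·n = (3.8457, 70.786), K = L − 11.2·n = (25.740, 66.052). Then |SM| = |M − S| = 70.890.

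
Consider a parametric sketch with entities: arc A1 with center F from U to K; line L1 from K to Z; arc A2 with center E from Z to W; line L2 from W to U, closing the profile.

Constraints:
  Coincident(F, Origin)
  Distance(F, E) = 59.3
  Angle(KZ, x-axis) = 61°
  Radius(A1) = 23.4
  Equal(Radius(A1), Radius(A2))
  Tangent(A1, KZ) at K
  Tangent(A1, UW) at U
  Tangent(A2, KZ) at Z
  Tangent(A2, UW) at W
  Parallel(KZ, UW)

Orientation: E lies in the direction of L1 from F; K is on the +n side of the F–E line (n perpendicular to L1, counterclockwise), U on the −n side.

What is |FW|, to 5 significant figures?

63.750

Tangency of A1 to both parallel lines with radius 23.4 puts K and U at F ± 23.4·n: K = (-20.466, 11.345), U = (20.466, -11.345). Equal radii place Z and W the same way about E: Z = E + 23.4·n = (8.2831, 63.209), W = E − 23.4·n = (49.215, 40.520). Then |FW| = |W − F| = 63.750.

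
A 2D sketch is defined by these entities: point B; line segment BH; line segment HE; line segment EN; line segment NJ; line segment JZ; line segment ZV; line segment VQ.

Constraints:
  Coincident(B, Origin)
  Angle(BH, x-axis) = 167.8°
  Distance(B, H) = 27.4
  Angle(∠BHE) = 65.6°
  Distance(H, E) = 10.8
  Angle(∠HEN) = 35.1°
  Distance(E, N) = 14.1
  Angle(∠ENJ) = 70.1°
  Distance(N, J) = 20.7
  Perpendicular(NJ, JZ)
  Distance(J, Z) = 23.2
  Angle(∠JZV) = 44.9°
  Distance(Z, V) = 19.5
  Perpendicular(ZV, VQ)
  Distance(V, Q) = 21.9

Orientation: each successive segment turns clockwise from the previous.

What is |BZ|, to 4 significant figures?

43.18

∠ENJ = 70.1° gives NJ at 158.6° from the x-axis; with |NJ| = 20.7, J = (-39.98, 7.919). NJ ⟂ JZ, so JZ runs at 68.60°; with |JZ| = 23.2, Z = (-31.52, 29.52). Then |BZ| = |Z − B| = 43.18.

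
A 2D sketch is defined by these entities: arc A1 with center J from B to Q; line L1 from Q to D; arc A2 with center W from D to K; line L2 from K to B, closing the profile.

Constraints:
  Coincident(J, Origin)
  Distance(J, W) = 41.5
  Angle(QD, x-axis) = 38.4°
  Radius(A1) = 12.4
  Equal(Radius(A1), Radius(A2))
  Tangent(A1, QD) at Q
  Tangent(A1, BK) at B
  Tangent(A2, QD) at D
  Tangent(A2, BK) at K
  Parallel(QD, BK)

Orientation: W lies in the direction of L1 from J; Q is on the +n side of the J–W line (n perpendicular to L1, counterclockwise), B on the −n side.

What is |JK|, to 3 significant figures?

43.3

Tangency of A1 to both parallel lines with radius 12.4 puts Q and B at J ± 12.4·n: Q = (-7.70, 9.72), B = (7.70, -9.72). Equal radii place D and K the same way about W: D = W + 12.4·n = (24.8, 35.5), K = W − 12.4·n = (40.2, 16.1). Then |JK| = |K − J| = 43.3.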